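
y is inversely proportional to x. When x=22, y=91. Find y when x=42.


Inverse proportion: x × y = constant
k = 22 × 91 = 2002
y₂ = k / 42 = 2002 / 42
= 47.67

47.67


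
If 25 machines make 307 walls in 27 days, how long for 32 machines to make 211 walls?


Days ∝ work / workers, so d₂ = d₁ × (m₁/m₂) × (w₂/w₁)
Workers factor (inverse): 25/32 ≈ 0.7813
Work factor (direct): 211/307 ≈ 0.6873
d₂ = 27 × 25/32 × 211/307 = (27 × 25 × 211) / (32 × 307) = 142425/9824
≈ 14.50 days

14.50 days


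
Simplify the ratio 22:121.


GCD(22, 121) = 11
22/11 : 121/11
= 2:11

2:11


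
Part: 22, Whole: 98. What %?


Percentage = (part / whole) × 100
= (22 / 98) × 100
≈ 22.45%

22.45%


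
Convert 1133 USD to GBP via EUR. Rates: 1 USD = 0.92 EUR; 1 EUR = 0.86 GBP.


Step 1: 1133 USD × 0.92 = 1042.36 EUR
Step 2: 1042.36 EUR × 0.86 = 896.43 GBP
Implied rate USD→GBP = 0.92 × 0.86 = 0.7912
= 896.43 GBP

896.43 GBP


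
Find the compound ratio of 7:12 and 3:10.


Compound ratio = (7×3) : (12×10)
= 21:120
GCD = 3
= 7:40

7:40


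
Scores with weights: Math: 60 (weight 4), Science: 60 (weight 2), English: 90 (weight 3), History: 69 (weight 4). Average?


Numerator = 60×4 + 60×2 + 90×3 + 69×4
= 240 + 120 + 270 + 276
= 906
Total weight = 13
Weighted avg = 906/13
= 69.69

69.69


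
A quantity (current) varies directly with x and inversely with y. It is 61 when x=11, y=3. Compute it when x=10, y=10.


z = k·x/y
Solve for k using the known point: k = z·y/x = 61×3/11 = 183/11 ≈ 16.6364
Now evaluate at x=10, y=10:
z = k × 10 / 10 = (183 × 10) / (11 × 10) = 1830/110
≈ 16.6364

16.6364


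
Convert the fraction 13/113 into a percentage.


Percentage = (part / whole) × 100
= (13 / 113) × 100
≈ 11.50%

11.50%


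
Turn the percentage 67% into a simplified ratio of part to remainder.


67% means 67 parts out of 100; remainder = 33
Part : remainder = 67:33
GCD = 1
= 67:33

67:33


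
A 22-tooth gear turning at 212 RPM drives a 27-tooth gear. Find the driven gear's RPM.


Gear ratio = 22:27 = 22:27
RPM_B = RPM_A × (teeth_A / teeth_B)
= 212 × (22/27)
= 172.7 RPM

172.7 RPM


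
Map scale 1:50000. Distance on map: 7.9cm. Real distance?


Real distance = map distance × scale
= 7.9cm × 50000
= 395000 cm = 3950.0 m
= 3.950 km

3.950 km


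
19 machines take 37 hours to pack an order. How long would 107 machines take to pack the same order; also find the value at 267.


Inverse proportion: x × y = constant
k = 19 × 37 = 703
At x=107: k/107 = 6.57
At x=267: k/267 = 2.63
= 6.57 and 2.63

6.57 and 2.63


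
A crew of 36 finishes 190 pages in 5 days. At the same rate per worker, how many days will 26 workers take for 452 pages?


Days ∝ work / workers, so d₂ = d₁ × (m₁/m₂) × (w₂/w₁)
Workers factor (inverse): 36/26 ≈ 1.3846
Work factor (direct): 452/190 ≈ 2.3789
d₂ = 5 × 36/26 × 452/190 = (5 × 36 × 452) / (26 × 190) = 81360/4940
≈ 16.47 days

16.47 days


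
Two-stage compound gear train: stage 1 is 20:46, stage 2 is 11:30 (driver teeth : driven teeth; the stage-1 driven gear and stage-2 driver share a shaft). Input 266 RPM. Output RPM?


Stage 1: RPM_B = RPM_A × t_A/t_B = 266 × 20/46 = 5320/46 ≈ 115.65
B and C share a shaft → RPM_C = RPM_B
Stage 2: RPM_D = RPM_C × t_C/t_D = RPM_A × (t_A×t_C)/(t_B×t_D)
Overall ratio = (20×11)/(46×30) = 220/1380
RPM_D = 266 × 220/1380 = 58520/1380
≈ 42.41 RPM

42.41 RPM


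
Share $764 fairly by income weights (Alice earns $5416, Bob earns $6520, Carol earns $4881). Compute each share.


Total income = 5416 + 6520 + 4881 = $16817
Alice: $764 × 5416/16817 = $246.05
Bob: $764 × 6520/16817 = $296.21
Carol: $764 × 4881/16817 = $221.74
= Alice: $246.05, Bob: $296.21, Carol: $221.74

Alice: $246.05, Bob: $296.21, Carol: $221.74


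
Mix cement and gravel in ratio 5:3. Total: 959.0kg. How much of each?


Total parts = 5 + 3 = 8
cement: 959.0 × 5/8 = 599.4kg
gravel: 959.0 × 3/8 = 359.6kg
= 599.4kg and 359.6kg

599.4kg and 359.6kg


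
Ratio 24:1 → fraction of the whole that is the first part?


Total parts = 24 + 1 = 25
First part: 24/25 = 24/25
= 24/25

24/25


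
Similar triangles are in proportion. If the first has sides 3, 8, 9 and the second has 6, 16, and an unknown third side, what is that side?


Scale factor = 6/3 = 2
Missing side = 9 × 2
= 18.0

18.0


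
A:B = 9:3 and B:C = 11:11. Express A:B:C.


Match B: multiply A:B by 11 → 99:33
Multiply B:C by 3 → 33:33
Combined: 99:33:33
GCD = 33
= 3:1:1

3:1:1


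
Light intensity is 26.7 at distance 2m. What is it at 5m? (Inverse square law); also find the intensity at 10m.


I₁d₁² = I₂d₂²
I at 5m = 26.7 × (2/5)² = 26.7 × 4/25 = 106.8/25 = 4.2720
I at 10m = 26.7 × (2/10)² = 26.7 × 4/100 = 106.8/100 = 1.0680
= 4.2720 and 1.0680

4.2720 and 1.0680


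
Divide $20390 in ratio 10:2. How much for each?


Total parts = 10 + 2 = 12
Part 1: 20390 × 10/12 = 16991.67
Part 2: 20390 × 2/12 = 3398.33
= Part 1: $16991.67, Part 2: $3398.33

Part 1: $16991.67, Part 2: $3398.33


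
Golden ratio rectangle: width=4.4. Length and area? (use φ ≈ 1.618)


φ = (1 + √5) / 2 ≈ 1.618
Length = width × φ = 4.4 × 1.618 = 7.1192
≈ 7.12
Area = width × length = 4.4 × 7.1192 = 31.32448 ≈ 31.32
= Length: 7.12, Area: 31.32

Length: 7.12, Area: 31.32


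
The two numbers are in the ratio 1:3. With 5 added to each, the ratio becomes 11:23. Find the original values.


Let A = 1k, B = 3k.
(1k + 5) / (3k + 5) = 11/23
Cross-multiply: 23(1k + 5) = 11(3k + 5)
23k + 115 = 33k + 55
23k - 33k = 55 - 115
-10k = -60
k = -60/-10 = 6
A = 1×6 = 6, B = 3×6 = 18
= A = 6, B = 18

A = 6, B = 18


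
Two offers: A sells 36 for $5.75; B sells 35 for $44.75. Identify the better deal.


Deal A: $5.75/36 = $0.1597/unit
Deal B: $44.75/35 = $1.2786/unit
A is cheaper per unit
= Deal A

Deal A


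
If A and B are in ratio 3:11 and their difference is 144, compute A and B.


Let A = 3k, B = 11k.
11k - 3k = 144
8k = 144 → k = 144/8 = 18
A = 3×18 = 54, B = 11×18 = 198
= A = 54, B = 198

A = 54, B = 198


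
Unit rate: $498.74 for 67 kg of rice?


Unit rate = total / quantity
= 498.74 / 67
= $7.44 per unit

$7.44 per unit


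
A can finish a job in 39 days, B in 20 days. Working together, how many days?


Rate of A = 1/39 per day
Rate of B = 1/20 per day
Combined rate = 1/39 + 1/20 = 59/780 ≈ 0.0756 per day
Days = 1 / combined rate = 780/59
≈ 13.22 days

13.22 days


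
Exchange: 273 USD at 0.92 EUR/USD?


Amount × rate = 273 × 0.92
= 251.16 EUR

251.16 EUR


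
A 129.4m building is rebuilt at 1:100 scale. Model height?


Model size = real / scale
= 129.4 / 100
= 1.2940 m

1.2940 m


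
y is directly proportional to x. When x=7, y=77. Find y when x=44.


Direct proportion: y/x = constant
k = 77/7 = 11.0000
y₂ = k × 44 = 77 × 44 / 7 = 3388/7
= 484.00

484.00


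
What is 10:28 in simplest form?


GCD(10, 28) = 2
10/2 : 28/2
= 5:14

5:14


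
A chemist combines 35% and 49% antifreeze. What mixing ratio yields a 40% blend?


Let x parts of 35% mix with y parts of 49%.
35x + 49y = 40(x + y)
35x + 49y = 40x + 40y
x(35 - 40) = y(40 - 49)
x/y = (49 - 40)/(40 - 35) = 9/5
Simplify: 9:5
= 9:5

9:5


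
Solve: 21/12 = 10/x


Cross multiply: 21 × x = 12 × 10
21x = 120
x = 120 / 21
= 5.71

5.71


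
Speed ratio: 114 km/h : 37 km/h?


Ratio = 114:37
GCD = 1
Simplified = 114:37
Time ratio (same distance) = 37:114
Speed ratio = 114:37

114:37


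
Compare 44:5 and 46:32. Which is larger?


44/5 = 8.8000
46/32 = 1.4375
8.8000 > 1.4375, so 44:5 is greater
= 44:5

44:5


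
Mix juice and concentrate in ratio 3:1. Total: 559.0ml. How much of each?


Total parts = 3 + 1 = 4
juice: 559.0 × 3/4 = 419.3ml
concentrate: 559.0 × 1/4 = 139.8ml
= 419.3ml and 139.8ml

419.3ml and 139.8ml


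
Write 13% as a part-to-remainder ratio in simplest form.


13% means 13 parts out of 100; remainder = 87
Part : remainder = 13:87
GCD = 1
= 13:87

13:87


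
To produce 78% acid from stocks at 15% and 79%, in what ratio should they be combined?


Let x parts of 15% mix with y parts of 79%.
15x + 79y = 78(x + y)
15x + 79y = 78x + 78y
x(15 - 78) = y(78 - 79)
x/y = (79 - 78)/(78 - 15) = 1/63
Simplify: 1:63
= 1:63

1:63


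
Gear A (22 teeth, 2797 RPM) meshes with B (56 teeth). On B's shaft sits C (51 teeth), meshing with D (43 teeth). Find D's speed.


Stage 1: RPM_B = RPM_A × t_A/t_B = 2797 × 22/56 = 61534/56 ≈ 1098.82
B and C share a shaft → RPM_C = RPM_B
Stage 2: RPM_D = RPM_C × t_C/t_D = RPM_A × (t_A×t_C)/(t_B×t_D)
Overall ratio = (22×51)/(56×43) = 1122/2408
RPM_D = 2797 × 1122/2408 = 3138234/2408
≈ 1303.25 RPM

1303.25 RPM


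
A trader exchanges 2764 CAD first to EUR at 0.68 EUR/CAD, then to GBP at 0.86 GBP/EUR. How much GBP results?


Step 1: 2764 CAD × 0.68 = 1879.52 EUR
Step 2: 1879.52 EUR × 0.86 = 1616.39 GBP
Implied rate CAD→GBP = 0.68 × 0.86 = 0.5848
= 1616.39 GBP

1616.39 GBP


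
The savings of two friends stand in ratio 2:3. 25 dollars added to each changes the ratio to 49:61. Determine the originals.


Let A = 2k, B = 3k.
(2k + 25) / (3k + 25) = 49/61
Cross-multiply: 61(2k + 25) = 49(3k + 25)
122k + 1525 = 147k + 1225
122k - 147k = 1225 - 1525
-25k = -300
k = -300/-25 = 12
A = 2×12 = 24, B = 3×12 = 36
= A = 24, B = 36

A = 24, B = 36


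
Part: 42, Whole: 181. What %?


Percentage = (part / whole) × 100
= (42 / 181) × 100
≈ 23.20%

23.20%


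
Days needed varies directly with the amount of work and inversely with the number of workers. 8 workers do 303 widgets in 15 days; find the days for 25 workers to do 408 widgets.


Days ∝ work / workers, so d₂ = d₁ × (m₁/m₂) × (w₂/w₁)
Workers factor (inverse): 8/25 = 0.3200
Work factor (direct): 408/303 ≈ 1.3465
d₂ = 15 × 8/25 × 408/303 = (15 × 8 × 408) / (25 × 303) = 48960/7575
≈ 6.46 days

6.46 days


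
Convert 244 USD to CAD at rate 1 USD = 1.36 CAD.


Amount × rate = 244 × 1.36
= 331.84 CAD

331.84 CAD


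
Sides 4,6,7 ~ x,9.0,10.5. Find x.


Scale factor = 9.0/6 = 1.5
Missing side = 4 × 1.5
= 6.0

6.0


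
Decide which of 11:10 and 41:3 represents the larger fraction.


11/10 = 1.1000
41/3 = 13.6667
1.1000 < 13.6667, so 11:10 is less
= 41:3

41:3


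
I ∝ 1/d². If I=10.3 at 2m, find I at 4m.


I₁d₁² = I₂d₂²
I₂ = I₁ × (d₁/d₂)²
= 10.3 × (2/4)²
= 10.3 × 4/16
= 41.2/16
= 2.5750

2.5750


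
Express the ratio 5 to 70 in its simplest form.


GCD(5, 70) = 5
5/5 : 70/5
= 1:14

1:14


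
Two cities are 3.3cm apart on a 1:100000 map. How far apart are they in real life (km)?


Real distance = map distance × scale
= 3.3cm × 100000
= 330000 cm = 3300.0 m
= 3.300 km

3.300 km


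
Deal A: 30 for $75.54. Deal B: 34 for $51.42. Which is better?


Deal A: $75.54/30 = $2.5180/unit
Deal B: $51.42/34 = $1.5124/unit
B is cheaper per unit
= Deal B

Deal B


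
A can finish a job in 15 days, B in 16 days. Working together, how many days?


Rate of A = 1/15 per day
Rate of B = 1/16 per day
Combined rate = 1/15 + 1/16 = 31/240 ≈ 0.1292 per day
Days = 1 / combined rate = 240/31
≈ 7.74 days

7.74 days


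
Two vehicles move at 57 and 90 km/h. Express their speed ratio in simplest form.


Ratio = 57:90
GCD = 3
Simplified = 19:30
Time ratio (same distance) = 30:19
Speed ratio = 19:30

19:30


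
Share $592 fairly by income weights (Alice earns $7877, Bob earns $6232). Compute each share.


Total income = 7877 + 6232 = $14109
Alice: $592 × 7877/14109 = $330.51
Bob: $592 × 6232/14109 = $261.49
= Alice: $330.51, Bob: $261.49

Alice: $330.51, Bob: $261.49


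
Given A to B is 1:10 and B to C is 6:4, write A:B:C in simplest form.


Match B: multiply A:B by 6 → 6:60
Multiply B:C by 10 → 60:40
Combined: 6:60:40
GCD = 2
= 3:30:20

3:30:20


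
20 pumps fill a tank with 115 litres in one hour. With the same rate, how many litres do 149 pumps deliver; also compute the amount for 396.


Direct proportion: y/x = constant
k = 115/20 = 5.7500
y at x=149: k × 149 = 115 × 149 / 20 = 17135/20 = 856.75
y at x=396: k × 396 = 115 × 396 / 20 = 45540/20 = 2277.00
= 856.75 and 2277.00

856.75 and 2277.00


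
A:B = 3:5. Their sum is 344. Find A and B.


Let A = 3k, B = 5k.
3k + 5k = 344
8k = 344 → k = 344/8 = 43
A = 3×43 = 129, B = 5×43 = 215
= A = 129, B = 215

A = 129, B = 215


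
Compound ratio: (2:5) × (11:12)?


Compound ratio = (2×11) : (5×12)
= 22:60
GCD = 2
= 11:30

11:30


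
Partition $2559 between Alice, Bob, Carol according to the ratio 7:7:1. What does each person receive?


Total parts = 7 + 7 + 1 = 15
Alice: 2559 × 7/15 = 1194.20
Bob: 2559 × 7/15 = 1194.20
Carol: 2559 × 1/15 = 170.60
= Alice: $1194.20, Bob: $1194.20, Carol: $170.60

Alice: $1194.20, Bob: $1194.20, Carol: $170.60


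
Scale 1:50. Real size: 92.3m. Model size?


Model size = real / scale
= 92.3 / 50
= 1.8460 m

1.8460 m


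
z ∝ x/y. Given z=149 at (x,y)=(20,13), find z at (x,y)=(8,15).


z = k·x/y
Solve for k using the known point: k = z·y/x = 149×13/20 = 1937/20 = 96.8500
Now evaluate at x=8, y=15:
z = k × 8 / 15 = (1937 × 8) / (20 × 15) = 15496/300
≈ 51.6533

51.6533


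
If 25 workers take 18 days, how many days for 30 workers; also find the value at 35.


Inverse proportion: x × y = constant
k = 25 × 18 = 450
At x=30: k/30 = 15.00
At x=35: k/35 = 12.86
= 15.00 and 12.86

15.00 and 12.86


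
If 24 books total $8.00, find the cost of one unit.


Unit rate = total / quantity
= 8.00 / 24
= $0.33 per unit

$0.33 per unit


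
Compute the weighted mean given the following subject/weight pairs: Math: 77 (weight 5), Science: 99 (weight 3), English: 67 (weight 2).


Numerator = 77×5 + 99×3 + 67×2
= 385 + 297 + 134
= 816
Total weight = 10
Weighted avg = 816/10
= 81.60

81.60


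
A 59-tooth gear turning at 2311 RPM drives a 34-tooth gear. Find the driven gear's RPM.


Gear ratio = 59:34 = 59:34
RPM_B = RPM_A × (teeth_A / teeth_B)
= 2311 × (59/34)
= 4010.3 RPM

4010.3 RPM


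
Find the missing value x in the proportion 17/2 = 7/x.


Cross multiply: 17 × x = 2 × 7
17x = 14
x = 14 / 17
= 0.82

0.82


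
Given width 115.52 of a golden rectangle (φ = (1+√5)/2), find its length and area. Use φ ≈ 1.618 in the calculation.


φ = (1 + √5) / 2 ≈ 1.618
Length = width × φ = 115.52 × 1.618 = 186.91136
≈ 186.91
Area = width × length = 115.52 × 186.91136 = 21592.0003072 ≈ 21592.00
= Length: 186.91, Area: 21592.00

Length: 186.91, Area: 21592.00


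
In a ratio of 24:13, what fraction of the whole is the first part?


Total parts = 24 + 13 = 37
First part: 24/37 = 24/37
= 24/37

24/37


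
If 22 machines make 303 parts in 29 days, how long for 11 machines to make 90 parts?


Days ∝ work / workers, so d₂ = d₁ × (m₁/m₂) × (w₂/w₁)
Workers factor (inverse): 22/11 = 2.0000
Work factor (direct): 90/303 ≈ 0.2970
d₂ = 29 × 22/11 × 90/303 = (29 × 22 × 90) / (11 × 303) = 57420/3333
≈ 17.23 days

17.23 days


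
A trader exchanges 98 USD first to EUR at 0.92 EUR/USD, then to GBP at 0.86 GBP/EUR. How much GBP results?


Step 1: 98 USD × 0.92 = 90.16 EUR
Step 2: 90.16 EUR × 0.86 = 77.54 GBP
Implied rate USD→GBP = 0.92 × 0.86 = 0.7912
= 77.54 GBP

77.54 GBP


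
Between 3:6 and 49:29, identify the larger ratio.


3/6 = 0.5000
49/29 = 1.6897
0.5000 < 1.6897, so 3:6 is less
= 49:29

49:29


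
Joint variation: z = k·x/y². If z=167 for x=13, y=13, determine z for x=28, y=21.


z = k·x/y²
Solve for k using the known point: k = z·y²/x = 167×169/13 = 28223/13 = 2171.0000
Now evaluate at x=28, y=21:
z = k × 28 / 441 = (28223 × 28) / (13 × 441) = 790244/5733
≈ 137.8413

137.8413


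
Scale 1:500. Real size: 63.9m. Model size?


Model size = real / scale
= 63.9 / 500
= 0.1278 m

0.1278 m


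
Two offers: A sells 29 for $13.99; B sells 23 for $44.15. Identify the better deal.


Deal A: $13.99/29 = $0.4824/unit
Deal B: $44.15/23 = $1.9196/unit
A is cheaper per unit
= Deal A

Deal A


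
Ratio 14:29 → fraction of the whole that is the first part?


Total parts = 14 + 29 = 43
First part: 14/43 = 14/43
= 14/43

14/43


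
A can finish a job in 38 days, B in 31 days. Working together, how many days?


Rate of A = 1/38 per day
Rate of B = 1/31 per day
Combined rate = 1/38 + 1/31 = 69/1178 ≈ 0.0586 per day
Days = 1 / combined rate = 1178/69
≈ 17.07 days

17.07 days


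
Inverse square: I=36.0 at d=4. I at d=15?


I₁d₁² = I₂d₂²
I₂ = I₁ × (d₁/d₂)²
= 36.0 × (4/15)²
= 36.0 × 16/225
= 576/225
= 2.5600

2.5600


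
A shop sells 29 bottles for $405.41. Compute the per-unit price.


Unit rate = total / quantity
= 405.41 / 29
= $13.98 per unit

$13.98 per unit


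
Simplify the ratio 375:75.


GCD(375, 75) = 75
375/75 : 75/75
= 5:1

5:1


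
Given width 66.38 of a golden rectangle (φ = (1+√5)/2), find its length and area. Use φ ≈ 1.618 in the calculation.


φ = (1 + √5) / 2 ≈ 1.618
Length = width × φ = 66.38 × 1.618 = 107.40284
≈ 107.40
Area = width × length = 66.38 × 107.40284 = 7129.4005192 ≈ 7129.40
= Length: 107.40, Area: 7129.40

Length: 107.40, Area: 7129.40


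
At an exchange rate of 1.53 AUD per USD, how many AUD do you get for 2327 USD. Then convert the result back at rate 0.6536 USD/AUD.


Amount × rate = 2327 × 1.53 = 3560.31 AUD
Round-trip: 3560.31 × 0.6536 = 2327.02 USD
= 3560.31 AUD, then 2327.02 USD

3560.31 AUD, then 2327.02 USD


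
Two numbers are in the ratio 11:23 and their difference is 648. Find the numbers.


Let A = 11k, B = 23k.
23k - 11k = 648
12k = 648 → k = 648/12 = 54
A = 11×54 = 594, B = 23×54 = 1242
= A = 594, B = 1242

A = 594, B = 1242


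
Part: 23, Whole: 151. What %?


Percentage = (part / whole) × 100
= (23 / 151) × 100
≈ 15.23%

15.23%


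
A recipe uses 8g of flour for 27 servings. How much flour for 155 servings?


Direct proportion: y/x = constant
k = 8/27 ≈ 0.2963
y₂ = k × 155 = 8 × 155 / 27 = 1240/27
≈ 45.93

45.93


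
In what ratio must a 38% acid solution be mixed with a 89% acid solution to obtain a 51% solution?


Let x parts of 38% mix with y parts of 89%.
38x + 89y = 51(x + y)
38x + 89y = 51x + 51y
x(38 - 51) = y(51 - 89)
x/y = (89 - 51)/(51 - 38) = 38/13
Simplify: 38:13
= 38:13

38:13


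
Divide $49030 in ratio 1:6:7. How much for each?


Total parts = 1 + 6 + 7 = 14
Part 1: 49030 × 1/14 = 3502.14
Part 2: 49030 × 6/14 = 21012.86
Part 3: 49030 × 7/14 = 24515.00
= Part 1: $3502.14, Part 2: $21012.86, Part 3: $24515.00

Part 1: $3502.14, Part 2: $21012.86, Part 3: $24515.00


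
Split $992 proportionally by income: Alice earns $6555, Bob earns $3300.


Total income = 6555 + 3300 = $9855
Alice: $992 × 6555/9855 = $659.82
Bob: $992 × 3300/9855 = $332.18
= Alice: $659.82, Bob: $332.18

Alice: $659.82, Bob: $332.18


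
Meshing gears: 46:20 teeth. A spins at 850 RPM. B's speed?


Gear ratio = 46:20 = 23:10
RPM_B = RPM_A × (teeth_A / teeth_B)
= 850 × (46/20)
= 1955.0 RPM

1955.0 RPM


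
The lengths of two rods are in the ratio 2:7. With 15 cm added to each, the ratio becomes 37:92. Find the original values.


Let A = 2k, B = 7k.
(2k + 15) / (7k + 15) = 37/92
Cross-multiply: 92(2k + 15) = 37(7k + 15)
184k + 1380 = 259k + 555
184k - 259k = 555 - 1380
-75k = -825
k = -825/-75 = 11
A = 2×11 = 22, B = 7×11 = 77
= A = 22, B = 77

A = 22, B = 77


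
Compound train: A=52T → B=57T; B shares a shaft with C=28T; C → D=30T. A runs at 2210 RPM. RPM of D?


Stage 1: RPM_B = RPM_A × t_A/t_B = 2210 × 52/57 = 114920/57 ≈ 2016.14
B and C share a shaft → RPM_C = RPM_B
Stage 2: RPM_D = RPM_C × t_C/t_D = RPM_A × (t_A×t_C)/(t_B×t_D)
Overall ratio = (52×28)/(57×30) = 1456/1710
RPM_D = 2210 × 1456/1710 = 3217760/1710
≈ 1881.73 RPM

1881.73 RPM


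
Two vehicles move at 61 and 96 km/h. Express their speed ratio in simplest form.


Ratio = 61:96
GCD = 1
Simplified = 61:96
Time ratio (same distance) = 96:61
Speed ratio = 61:96

61:96


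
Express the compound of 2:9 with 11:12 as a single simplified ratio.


Compound ratio = (2×11) : (9×12)
= 22:108
GCD = 2
= 11:54

11:54


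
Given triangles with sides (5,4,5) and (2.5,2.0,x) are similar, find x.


Scale factor = 2.5/5 = 0.5
Missing side = 5 × 0.5
= 2.5

2.5


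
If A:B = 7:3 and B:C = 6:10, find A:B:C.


Match B: multiply A:B by 6 → 42:18
Multiply B:C by 3 → 18:30
Combined: 42:18:30
GCD = 6
= 7:3:5

7:3:5


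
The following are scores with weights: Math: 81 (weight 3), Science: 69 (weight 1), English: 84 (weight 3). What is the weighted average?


Numerator = 81×3 + 69×1 + 84×3
= 243 + 69 + 252
= 564
Total weight = 7
Weighted avg = 564/7
= 80.57

80.57


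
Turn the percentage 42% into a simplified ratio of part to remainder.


42% means 42 parts out of 100; remainder = 58
Part : remainder = 42:58
GCD = 2
= 21:29

21:29


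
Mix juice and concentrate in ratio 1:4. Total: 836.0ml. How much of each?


Total parts = 1 + 4 = 5
juice: 836.0 × 1/5 = 167.2ml
concentrate: 836.0 × 4/5 = 668.8ml
= 167.2ml and 668.8ml

167.2ml and 668.8ml


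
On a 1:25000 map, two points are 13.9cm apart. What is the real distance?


Real distance = map distance × scale
= 13.9cm × 25000
= 347500 cm = 3475.0 m
= 3.475 km

3.475 km


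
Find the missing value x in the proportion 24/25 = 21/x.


Cross multiply: 24 × x = 25 × 21
24x = 525
x = 525 / 24
= 21.88

21.88


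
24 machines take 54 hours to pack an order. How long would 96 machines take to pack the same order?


Inverse proportion: x × y = constant
k = 24 × 54 = 1296
y₂ = k / 96 = 1296 / 96
= 13.50

13.50


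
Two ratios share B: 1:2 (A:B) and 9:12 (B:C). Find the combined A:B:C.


Match B: multiply A:B by 9 → 9:18
Multiply B:C by 2 → 18:24
Combined: 9:18:24
GCD = 3
= 3:6:8

3:6:8


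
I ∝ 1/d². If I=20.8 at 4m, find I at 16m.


I₁d₁² = I₂d₂²
I₂ = I₁ × (d₁/d₂)²
= 20.8 × (4/16)²
= 20.8 × 16/256
= 332.8/256
= 1.3000

1.3000


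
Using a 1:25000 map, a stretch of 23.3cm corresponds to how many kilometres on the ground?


Real distance = map distance × scale
= 23.3cm × 25000
= 582500 cm = 5825.0 m
= 5.825 km

5.825 km


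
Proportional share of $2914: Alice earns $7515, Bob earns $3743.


Total income = 7515 + 3743 = $11258
Alice: $2914 × 7515/11258 = $1945.17
Bob: $2914 × 3743/11258 = $968.83
= Alice: $1945.17, Bob: $968.83

Alice: $1945.17, Bob: $968.83


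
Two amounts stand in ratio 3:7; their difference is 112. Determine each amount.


Let A = 3k, B = 7k.
7k - 3k = 112
4k = 112 → k = 112/4 = 28
A = 3×28 = 84, B = 7×28 = 196
= A = 84, B = 196

A = 84, B = 196


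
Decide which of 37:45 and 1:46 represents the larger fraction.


37/45 = 0.8222
1/46 = 0.0217
0.8222 > 0.0217, so 37:45 is greater
= 37:45

37:45


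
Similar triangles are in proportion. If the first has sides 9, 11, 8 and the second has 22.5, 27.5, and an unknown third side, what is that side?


Scale factor = 22.5/9 = 2.5
Missing side = 8 × 2.5
= 20.0

20.0


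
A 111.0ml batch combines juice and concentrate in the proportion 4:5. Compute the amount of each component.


Total parts = 4 + 5 = 9
juice: 111.0 × 4/9 = 49.3ml
concentrate: 111.0 × 5/9 = 61.7ml
= 49.3ml and 61.7ml

49.3ml and 61.7ml


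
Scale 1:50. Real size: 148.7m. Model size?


Model size = real / scale
= 148.7 / 50
= 2.9740 m

2.9740 m


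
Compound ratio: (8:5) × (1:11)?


Compound ratio = (8×1) : (5×11)
= 8:55
GCD = 1
= 8:55

8:55


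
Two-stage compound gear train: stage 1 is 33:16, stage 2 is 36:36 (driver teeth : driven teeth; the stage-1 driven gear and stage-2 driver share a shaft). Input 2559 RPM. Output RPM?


Stage 1: RPM_B = RPM_A × t_A/t_B = 2559 × 33/16 = 84447/16 ≈ 5277.94
B and C share a shaft → RPM_C = RPM_B
Stage 2: RPM_D = RPM_C × t_C/t_D = RPM_A × (t_A×t_C)/(t_B×t_D)
Overall ratio = (33×36)/(16×36) = 1188/576
RPM_D = 2559 × 1188/576 = 3040092/576
≈ 5277.94 RPM

5277.94 RPM


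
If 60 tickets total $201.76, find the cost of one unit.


Unit rate = total / quantity
= 201.76 / 60
= $3.36 per unit

$3.36 per unit


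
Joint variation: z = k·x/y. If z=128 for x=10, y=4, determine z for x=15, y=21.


z = k·x/y
Solve for k using the known point: k = z·y/x = 128×4/10 = 512/10 = 51.2000
Now evaluate at x=15, y=21:
z = k × 15 / 21 = (512 × 15) / (10 × 21) = 7680/210
≈ 36.5714

36.5714


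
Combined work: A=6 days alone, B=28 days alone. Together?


Rate of A = 1/6 per day
Rate of B = 1/28 per day
Combined rate = 1/6 + 1/28 = 34/168 ≈ 0.2024 per day
Days = 1 / combined rate = 168/34
≈ 4.94 days

4.94 days


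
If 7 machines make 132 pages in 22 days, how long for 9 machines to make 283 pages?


Days ∝ work / workers, so d₂ = d₁ × (m₁/m₂) × (w₂/w₁)
Workers factor (inverse): 7/9 ≈ 0.7778
Work factor (direct): 283/132 ≈ 2.1439
d₂ = 22 × 7/9 × 283/132 = (22 × 7 × 283) / (9 × 132) = 43582/1188
≈ 36.69 days

36.69 days


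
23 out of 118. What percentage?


Percentage = (part / whole) × 100
= (23 / 118) × 100
≈ 19.49%

19.49%


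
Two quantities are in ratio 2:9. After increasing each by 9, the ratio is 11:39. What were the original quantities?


Let A = 2k, B = 9k.
(2k + 9) / (9k + 9) = 11/39
Cross-multiply: 39(2k + 9) = 11(9k + 9)
78k + 351 = 99k + 99
78k - 99k = 99 - 351
-21k = -252
k = -252/-21 = 12
A = 2×12 = 24, B = 9×12 = 108
= A = 24, B = 108

A = 24, B = 108


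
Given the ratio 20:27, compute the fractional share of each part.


Total parts = 20 + 27 = 47
First part: 20/47 = 20/47
Second part: 27/47 = 27/47
= 20/47 and 27/47

20/47 and 27/47


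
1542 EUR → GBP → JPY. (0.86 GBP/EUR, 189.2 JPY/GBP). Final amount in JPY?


Step 1: 1542 EUR × 0.86 = 1326.12 GBP
Step 2: 1326.12 GBP × 189.2 = 250901.90 JPY
Implied rate EUR→JPY = 0.86 × 189.2 = 162.7120
= 250901.90 JPY

250901.90 JPY


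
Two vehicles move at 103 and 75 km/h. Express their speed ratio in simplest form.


Ratio = 103:75
GCD = 1
Simplified = 103:75
Time ratio (same distance) = 75:103
Speed ratio = 103:75

103:75


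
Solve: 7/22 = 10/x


Cross multiply: 7 × x = 22 × 10
7x = 220
x = 220 / 7
= 31.43

31.43


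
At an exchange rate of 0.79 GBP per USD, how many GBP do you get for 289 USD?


Amount × rate = 289 × 0.79
= 228.31 GBP

228.31 GBP


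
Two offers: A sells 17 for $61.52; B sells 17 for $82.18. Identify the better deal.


Deal A: $61.52/17 = $3.6188/unit
Deal B: $82.18/17 = $4.8341/unit
A is cheaper per unit
= Deal A

Deal A


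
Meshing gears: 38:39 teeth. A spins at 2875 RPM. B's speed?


Gear ratio = 38:39 = 38:39
RPM_B = RPM_A × (teeth_A / teeth_B)
= 2875 × (38/39)
= 2801.3 RPM

2801.3 RPM


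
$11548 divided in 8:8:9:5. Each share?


Total parts = 8 + 8 + 9 + 5 = 30
Part 1: 11548 × 8/30 = 3079.47
Part 2: 11548 × 8/30 = 3079.47
Part 3: 11548 × 9/30 = 3464.40
Part 4: 11548 × 5/30 = 1924.67
= Part 1: $3079.47, Part 2: $3079.47, Part 3: $3464.40, Part 4: $1924.67

Part 1: $3079.47, Part 2: $3079.47, Part 3: $3464.40, Part 4: $1924.67


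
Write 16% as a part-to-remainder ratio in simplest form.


16% means 16 parts out of 100; remainder = 84
Part : remainder = 16:84
GCD = 4
= 4:21

4:21


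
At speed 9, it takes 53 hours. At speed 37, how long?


Inverse proportion: x × y = constant
k = 9 × 53 = 477
y₂ = k / 37 = 477 / 37
= 12.89

12.89


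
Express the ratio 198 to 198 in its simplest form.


GCD(198, 198) = 198
198/198 : 198/198
= 1:1

1:1


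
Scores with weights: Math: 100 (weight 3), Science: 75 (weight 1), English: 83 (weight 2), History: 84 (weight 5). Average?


Numerator = 100×3 + 75×1 + 83×2 + 84×5
= 300 + 75 + 166 + 420
= 961
Total weight = 11
Weighted avg = 961/11
= 87.36

87.36


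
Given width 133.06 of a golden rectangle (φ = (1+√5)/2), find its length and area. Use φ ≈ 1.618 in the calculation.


φ = (1 + √5) / 2 ≈ 1.618
Length = width × φ = 133.06 × 1.618 = 215.29108
≈ 215.29
Area = width × length = 133.06 × 215.29108 = 28646.6311048 ≈ 28646.63
= Length: 215.29, Area: 28646.63

Length: 215.29, Area: 28646.63


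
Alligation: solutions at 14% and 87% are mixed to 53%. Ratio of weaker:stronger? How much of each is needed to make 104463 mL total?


Let x parts of 14% mix with y parts of 87%.
14x + 87y = 53(x + y)
14x + 87y = 53x + 53y
x(14 - 53) = y(53 - 87)
x/y = (87 - 53)/(53 - 14) = 34/39
Simplify: 34:39
Total parts = 73; one part = 104463/73 = 1431.00 mL
14% solution: 34×1431.00 = 48654.00 mL
87% solution: 39×1431.00 = 55809.00 mL
= ratio 34:39; 48654.00 mL and 55809.00 mL

ratio 34:39; 48654.00 mL and 55809.00 mL


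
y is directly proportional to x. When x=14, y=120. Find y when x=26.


Direct proportion: y/x = constant
k = 120/14 ≈ 8.5714
y₂ = k × 26 = 120 × 26 / 14 = 3120/14
≈ 222.86

222.86


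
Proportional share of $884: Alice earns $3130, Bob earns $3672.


Total income = 3130 + 3672 = $6802
Alice: $884 × 3130/6802 = $406.78
Bob: $884 × 3672/6802 = $477.22
= Alice: $406.78, Bob: $477.22

Alice: $406.78, Bob: $477.22


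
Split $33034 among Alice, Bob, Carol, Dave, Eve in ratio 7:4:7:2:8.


Total parts = 7 + 4 + 7 + 2 + 8 = 28
Alice: 33034 × 7/28 = 8258.50
Bob: 33034 × 4/28 = 4719.14
Carol: 33034 × 7/28 = 8258.50
Dave: 33034 × 2/28 = 2359.57
Eve: 33034 × 8/28 = 9438.29
= Alice: $8258.50, Bob: $4719.14, Carol: $8258.50, Dave: $2359.57, Eve: $9438.29

Alice: $8258.50, Bob: $4719.14, Carol: $8258.50, Dave: $2359.57, Eve: $9438.29


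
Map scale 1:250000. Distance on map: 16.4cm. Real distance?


Real distance = map distance × scale
= 16.4cm × 250000
= 4100000 cm = 41000.0 m
= 41.000 km

41.000 km


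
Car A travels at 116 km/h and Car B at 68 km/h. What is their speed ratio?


Ratio = 116:68
GCD = 4
Simplified = 29:17
Time ratio (same distance) = 17:29
Speed ratio = 29:17

29:17


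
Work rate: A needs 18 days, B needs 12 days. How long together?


Rate of A = 1/18 per day
Rate of B = 1/12 per day
Combined rate = 1/18 + 1/12 = 30/216 ≈ 0.1389 per day
Days = 1 / combined rate = 216/30
= 7.20 days

7.20 days


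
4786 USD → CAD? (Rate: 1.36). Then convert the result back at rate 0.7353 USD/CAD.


Amount × rate = 4786 × 1.36 = 6508.96 CAD
Round-trip: 6508.96 × 0.7353 = 4786.04 USD
= 6508.96 CAD, then 4786.04 USD

6508.96 CAD, then 4786.04 USD


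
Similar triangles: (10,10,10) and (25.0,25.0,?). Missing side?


Scale factor = 25.0/10 = 2.5
Missing side = 10 × 2.5
= 25.0

25.0


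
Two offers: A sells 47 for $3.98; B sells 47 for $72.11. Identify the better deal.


Deal A: $3.98/47 = $0.0847/unit
Deal B: $72.11/47 = $1.5343/unit
A is cheaper per unit
= Deal A

Deal A


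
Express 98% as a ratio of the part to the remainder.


98% means 98 parts out of 100; remainder = 2
Part : remainder = 98:2
GCD = 2
= 49:1

49:1


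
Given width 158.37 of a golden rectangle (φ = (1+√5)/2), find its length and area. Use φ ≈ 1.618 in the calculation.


φ = (1 + √5) / 2 ≈ 1.618
Length = width × φ = 158.37 × 1.618 = 256.24266
≈ 256.24
Area = width × length = 158.37 × 256.24266 = 40581.1500642 ≈ 40581.15
= Length: 256.24, Area: 40581.15

Length: 256.24, Area: 40581.15


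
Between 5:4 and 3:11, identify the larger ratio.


5/4 = 1.2500
3/11 = 0.2727
1.2500 > 0.2727, so 5:4 is greater
= 5:4

5:4


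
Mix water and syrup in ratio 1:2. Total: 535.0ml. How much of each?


Total parts = 1 + 2 = 3
water: 535.0 × 1/3 = 178.3ml
syrup: 535.0 × 2/3 = 356.7ml
= 178.3ml and 356.7ml

178.3ml and 356.7ml


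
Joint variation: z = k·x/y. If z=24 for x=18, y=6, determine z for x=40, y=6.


z = k·x/y
Solve for k using the known point: k = z·y/x = 24×6/18 = 144/18 = 8.0000
Now evaluate at x=40, y=6:
z = k × 40 / 6 = (144 × 40) / (18 × 6) = 5760/108
≈ 53.3333

53.3333


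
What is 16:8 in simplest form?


GCD(16, 8) = 8
16/8 : 8/8
= 2:1

2:1


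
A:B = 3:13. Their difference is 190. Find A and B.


Let A = 3k, B = 13k.
13k - 3k = 190
10k = 190 → k = 190/10 = 19
A = 3×19 = 57, B = 13×19 = 247
= A = 57, B = 247

A = 57, B = 247


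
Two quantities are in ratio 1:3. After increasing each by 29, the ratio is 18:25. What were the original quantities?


Let A = 1k, B = 3k.
(1k + 29) / (3k + 29) = 18/25
Cross-multiply: 25(1k + 29) = 18(3k + 29)
25k + 725 = 54k + 522
25k - 54k = 522 - 725
-29k = -203
k = -203/-29 = 7
A = 1×7 = 7, B = 3×7 = 21
= A = 7, B = 21

A = 7, B = 21


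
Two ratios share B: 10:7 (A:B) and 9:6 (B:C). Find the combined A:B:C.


Match B: multiply A:B by 9 → 90:63
Multiply B:C by 7 → 63:42
Combined: 90:63:42
GCD = 3
= 30:21:14

30:21:14


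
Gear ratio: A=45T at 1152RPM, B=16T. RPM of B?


Gear ratio = 45:16 = 45:16
RPM_B = RPM_A × (teeth_A / teeth_B)
= 1152 × (45/16)
= 3240.0 RPM

3240.0 RPM


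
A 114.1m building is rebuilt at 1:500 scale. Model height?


Model size = real / scale
= 114.1 / 500
= 0.2282 m

0.2282 m


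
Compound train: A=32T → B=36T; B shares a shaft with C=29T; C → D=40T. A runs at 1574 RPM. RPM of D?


Stage 1: RPM_B = RPM_A × t_A/t_B = 1574 × 32/36 = 50368/36 ≈ 1399.11
B and C share a shaft → RPM_C = RPM_B
Stage 2: RPM_D = RPM_C × t_C/t_D = RPM_A × (t_A×t_C)/(t_B×t_D)
Overall ratio = (32×29)/(36×40) = 928/1440
RPM_D = 1574 × 928/1440 = 1460672/1440
≈ 1014.36 RPM

1014.36 RPM


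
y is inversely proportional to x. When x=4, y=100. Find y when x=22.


Inverse proportion: x × y = constant
k = 4 × 100 = 400
y₂ = k / 22 = 400 / 22
= 18.18

18.18


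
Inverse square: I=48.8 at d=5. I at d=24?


I₁d₁² = I₂d₂²
I₂ = I₁ × (d₁/d₂)²
= 48.8 × (5/24)²
= 48.8 × 25/576
= 1220/576
≈ 2.1181

2.1181


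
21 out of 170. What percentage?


Percentage = (part / whole) × 100
= (21 / 170) × 100
≈ 12.35%

12.35%


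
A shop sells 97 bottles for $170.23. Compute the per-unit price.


Unit rate = total / quantity
= 170.23 / 97
= $1.75 per unit

$1.75 per unit


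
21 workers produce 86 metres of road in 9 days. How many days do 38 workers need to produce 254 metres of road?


Days ∝ work / workers, so d₂ = d₁ × (m₁/m₂) × (w₂/w₁)
Workers factor (inverse): 21/38 ≈ 0.5526
Work factor (direct): 254/86 ≈ 2.9535
d₂ = 9 × 21/38 × 254/86 = (9 × 21 × 254) / (38 × 86) = 48006/3268
≈ 14.69 days

14.69 days


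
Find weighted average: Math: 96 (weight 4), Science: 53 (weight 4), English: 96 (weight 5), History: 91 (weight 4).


Numerator = 96×4 + 53×4 + 96×5 + 91×4
= 384 + 212 + 480 + 364
= 1440
Total weight = 17
Weighted avg = 1440/17
= 84.71

84.71


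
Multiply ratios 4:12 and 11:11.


Compound ratio = (4×11) : (12×11)
= 44:132
GCD = 44
= 1:3

1:3


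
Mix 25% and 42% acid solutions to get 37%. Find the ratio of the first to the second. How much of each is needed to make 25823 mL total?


Let x parts of 25% mix with y parts of 42%.
25x + 42y = 37(x + y)
25x + 42y = 37x + 37y
x(25 - 37) = y(37 - 42)
x/y = (42 - 37)/(37 - 25) = 5/12
Simplify: 5:12
Total parts = 17; one part = 25823/17 = 1519.00 mL
25% solution: 5×1519.00 = 7595.00 mL
42% solution: 12×1519.00 = 18228.00 mL
= ratio 5:12; 7595.00 mL and 18228.00 mL

ratio 5:12; 7595.00 mL and 18228.00 mL


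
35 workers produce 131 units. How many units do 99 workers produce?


Direct proportion: y/x = constant
k = 131/35 ≈ 3.7429
y₂ = k × 99 = 131 × 99 / 35 = 12969/35
≈ 370.54

370.54


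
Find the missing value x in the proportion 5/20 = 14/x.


Cross multiply: 5 × x = 20 × 14
5x = 280
x = 280 / 5
= 56.00

56.00


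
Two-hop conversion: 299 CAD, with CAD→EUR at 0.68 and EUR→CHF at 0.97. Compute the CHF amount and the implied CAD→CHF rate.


Step 1: 299 CAD × 0.68 = 203.32 EUR
Step 2: 203.32 EUR × 0.97 = 197.22 CHF
Implied rate CAD→CHF = 0.68 × 0.97 = 0.6596
= 197.22 CHF; implied rate 0.6596 CHF/CAD

197.22 CHF; implied rate 0.6596 CHF/CAD


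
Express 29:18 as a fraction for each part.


Total parts = 29 + 18 = 47
First part: 29/47 = 29/47
Second part: 18/47 = 18/47
= 29/47 and 18/47

29/47 and 18/47


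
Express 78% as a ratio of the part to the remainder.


78% means 78 parts out of 100; remainder = 22
Part : remainder = 78:22
GCD = 2
= 39:11

39:11


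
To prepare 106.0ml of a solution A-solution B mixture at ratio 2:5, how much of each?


Total parts = 2 + 5 = 7
solution A: 106.0 × 2/7 = 30.3ml
solution B: 106.0 × 5/7 = 75.7ml
= 30.3ml and 75.7ml

30.3ml and 75.7ml


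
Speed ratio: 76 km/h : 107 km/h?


Ratio = 76:107
GCD = 1
Simplified = 76:107
Time ratio (same distance) = 107:76
Speed ratio = 76:107

76:107


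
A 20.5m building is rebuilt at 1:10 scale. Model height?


Model size = real / scale
= 20.5 / 10
= 2.0500 m

2.0500 m


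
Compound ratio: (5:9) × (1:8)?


Compound ratio = (5×1) : (9×8)
= 5:72
GCD = 1
= 5:72

5:72


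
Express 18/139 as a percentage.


Percentage = (part / whole) × 100
= (18 / 139) × 100
≈ 12.95%

12.95%


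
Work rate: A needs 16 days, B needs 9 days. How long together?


Rate of A = 1/16 per day
Rate of B = 1/9 per day
Combined rate = 1/16 + 1/9 = 25/144 ≈ 0.1736 per day
Days = 1 / combined rate = 144/25
= 5.76 days

5.76 days


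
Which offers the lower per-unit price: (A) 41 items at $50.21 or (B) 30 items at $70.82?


Deal A: $50.21/41 = $1.2246/unit
Deal B: $70.82/30 = $2.3607/unit
A is cheaper per unit
= Deal A

Deal A


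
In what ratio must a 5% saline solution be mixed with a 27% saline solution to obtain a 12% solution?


Let x parts of 5% mix with y parts of 27%.
5x + 27y = 12(x + y)
5x + 27y = 12x + 12y
x(5 - 12) = y(12 - 27)
x/y = (27 - 12)/(12 - 5) = 15/7
Simplify: 15:7
= 15:7

15:7


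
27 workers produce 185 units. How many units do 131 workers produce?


Direct proportion: y/x = constant
k = 185/27 ≈ 6.8519
y₂ = k × 131 = 185 × 131 / 27 = 24235/27
≈ 897.59

897.59


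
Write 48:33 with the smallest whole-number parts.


GCD(48, 33) = 3
48/3 : 33/3
= 16:11

16:11


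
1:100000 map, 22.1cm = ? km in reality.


Real distance = map distance × scale
= 22.1cm × 100000
= 2210000 cm = 22100.0 m
= 22.100 km

22.100 km


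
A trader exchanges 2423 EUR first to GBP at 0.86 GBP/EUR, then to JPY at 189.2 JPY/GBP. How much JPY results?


Step 1: 2423 EUR × 0.86 = 2083.78 GBP
Step 2: 2083.78 GBP × 189.2 = 394251.18 JPY
Implied rate EUR→JPY = 0.86 × 189.2 = 162.7120
= 394251.18 JPY

394251.18 JPY


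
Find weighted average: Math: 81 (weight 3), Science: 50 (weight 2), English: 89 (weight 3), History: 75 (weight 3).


Numerator = 81×3 + 50×2 + 89×3 + 75×3
= 243 + 100 + 267 + 225
= 835
Total weight = 11
Weighted avg = 835/11
= 75.91

75.91


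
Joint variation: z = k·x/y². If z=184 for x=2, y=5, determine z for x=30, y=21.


z = k·x/y²
Solve for k using the known point: k = z·y²/x = 184×25/2 = 4600/2 = 2300.0000
Now evaluate at x=30, y=21:
z = k × 30 / 441 = (4600 × 30) / (2 × 441) = 138000/882
≈ 156.4626

156.4626


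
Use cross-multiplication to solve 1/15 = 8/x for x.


Cross multiply: 1 × x = 15 × 8
1x = 120
x = 120 / 1
= 120.00

120.00


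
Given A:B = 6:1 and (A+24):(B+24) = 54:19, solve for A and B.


Let A = 6k, B = 1k.
(6k + 24) / (1k + 24) = 54/19
Cross-multiply: 19(6k + 24) = 54(1k + 24)
114k + 456 = 54k + 1296
114k - 54k = 1296 - 456
60k = 840
k = 840/60 = 14
A = 6×14 = 84, B = 1×14 = 14
= A = 84, B = 14

A = 84, B = 14
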